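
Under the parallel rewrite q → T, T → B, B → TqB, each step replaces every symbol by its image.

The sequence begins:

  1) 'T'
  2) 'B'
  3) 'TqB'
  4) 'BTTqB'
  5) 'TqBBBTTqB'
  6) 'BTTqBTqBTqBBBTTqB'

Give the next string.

φ(BTTqBTqBTqBBBTTqB) expands symbol-by-symbol to TqB B B T TqB B T TqB B T TqB TqB TqB B B T TqB; joining the 17 pieces gives the next term.

TqBBBTTqBBTTqBBTTqBTqBTqBBBTTqB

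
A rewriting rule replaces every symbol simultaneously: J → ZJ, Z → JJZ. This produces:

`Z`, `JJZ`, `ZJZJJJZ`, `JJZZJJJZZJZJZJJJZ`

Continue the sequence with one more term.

Rewriting the 17 symbols of JJZZJJJZZJZJZJJJZ one by one yields ZJ ZJ JJZ JJZ ZJ ZJ ZJ JJZ JJZ ZJ JJZ ZJ JJZ ZJ ZJ ZJ JJZ; concatenated:

ZJZJJJZJJZZJZJZJJJZJJZZJJJZZJJJZZJZJZJJJZ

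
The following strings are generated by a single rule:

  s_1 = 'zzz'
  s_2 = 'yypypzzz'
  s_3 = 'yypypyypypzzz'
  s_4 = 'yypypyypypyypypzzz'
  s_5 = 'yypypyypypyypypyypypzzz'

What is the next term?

yypypyypypyypypyypypyypypzzz

Every step adds yypyp at the front: s(k+1) = yypyp·s(k).
One more step from yypypyypypyypypyypypzzz gives the answer.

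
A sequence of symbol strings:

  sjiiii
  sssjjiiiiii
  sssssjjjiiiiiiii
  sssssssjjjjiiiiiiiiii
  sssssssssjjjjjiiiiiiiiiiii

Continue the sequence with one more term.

sssssssssssjjjjjjiiiiiiiiiiiiii

The n-th term is 2n-1 s's then n j's then 2n+2 i's (n = 1, 2, …).
For the next term, n = 6, so the run lengths are 11, 6, 14.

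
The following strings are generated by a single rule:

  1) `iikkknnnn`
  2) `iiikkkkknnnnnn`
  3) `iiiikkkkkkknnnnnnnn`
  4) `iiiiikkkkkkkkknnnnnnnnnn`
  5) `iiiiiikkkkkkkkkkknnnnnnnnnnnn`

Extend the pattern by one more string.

iiiiiiikkkkkkkkkkkkknnnnnnnnnnnnnn

Each string has the form i^{n} k^{2n-1} n^{2n}, where the shown terms are n = 2, 3, 4, 5, 6.
For the next term, n = 7, so the run lengths are 7, 13, 14.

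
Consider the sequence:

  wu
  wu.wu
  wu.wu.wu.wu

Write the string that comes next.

s(k+1) = s(k)·.·s(k) — each term doubles the last with '.' between the halves.
So the next term is two copies of wu.wu.wu.wu with '.' between the halves.

wu.wu.wu.wu.wu.wu.wu.wu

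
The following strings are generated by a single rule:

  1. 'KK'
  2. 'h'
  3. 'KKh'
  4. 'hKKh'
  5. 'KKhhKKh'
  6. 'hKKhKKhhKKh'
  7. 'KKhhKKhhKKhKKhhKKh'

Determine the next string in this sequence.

hKKhKKhhKKhKKhhKKhhKKhKKhhKKh

From term 3 onward, concatenate the second-to-last term with the last: KK·h = KKh, h·KKh = hKKh, …
Continuing: hKKhKKhhKKh · KKhhKKhhKKhKKhhKKh gives term 8.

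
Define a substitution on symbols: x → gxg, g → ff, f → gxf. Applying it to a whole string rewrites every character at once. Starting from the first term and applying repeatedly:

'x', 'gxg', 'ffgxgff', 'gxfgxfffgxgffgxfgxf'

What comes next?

Rewriting the 19 symbols of gxfgxfffgxgffgxfgxf one by one yields ff gxg gxf ff gxg gxf gxf gxf ff gxg ff gxf gxf ff gxg gxf ff gxg gxf; concatenated:

ffgxggxfffgxggxfgxfgxfffgxgffgxfgxfffgxggxfffgxggxf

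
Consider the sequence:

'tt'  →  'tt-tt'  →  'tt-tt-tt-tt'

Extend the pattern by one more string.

s(k+1) = s(k)·-·s(k) — each term doubles the last with '-' between the halves.
One more doubling of tt-tt-tt-tt gives the answer.

tt-tt-tt-tt-tt-tt-tt-tt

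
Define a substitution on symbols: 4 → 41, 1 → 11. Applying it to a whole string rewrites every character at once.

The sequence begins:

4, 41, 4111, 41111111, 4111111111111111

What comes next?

41111111111111111111111111111111

Applying the rule to each of the 16 symbols of 4111111111111111 gives the pieces 41 11 11 11 11 11 11 11 11 11 11 11 11 11 11 11, which concatenate to the answer.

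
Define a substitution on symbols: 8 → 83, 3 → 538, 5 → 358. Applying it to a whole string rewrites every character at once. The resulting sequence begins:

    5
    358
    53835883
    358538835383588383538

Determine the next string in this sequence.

Rewriting the 21 symbols of 358538835383588383538 one by one yields 538 358 83 358 538 83 83 538 358 538 83 538 358 83 83 538 83 538 358 538 83; concatenated:

5383588335853883835383585388353835883835388353835853883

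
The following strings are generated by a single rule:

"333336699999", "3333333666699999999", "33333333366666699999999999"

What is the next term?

Reading off run lengths: 3 runs 5, 7, 9; 6 runs 2, 4, 6; 9 runs 5, 8, 11 — each is linear in n (n = 1, 2, …).
For the next term, n = 4, so the run lengths are 11, 8, 14.

333333333336666666699999999999999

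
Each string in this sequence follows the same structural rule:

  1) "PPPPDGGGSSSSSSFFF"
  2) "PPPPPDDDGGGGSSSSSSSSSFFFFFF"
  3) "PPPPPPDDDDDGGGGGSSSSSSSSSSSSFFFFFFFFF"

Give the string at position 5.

The n-th term is n+3 P's then 2n-1 D's then n+2 G's then 3n+3 S's then 3n F's (n = 1, 2, …).
For term 5, n = 5, so the run lengths are 8, 9, 7, 18, 15.

PPPPPPPPDDDDDDDDDGGGGGGGSSSSSSSSSSSSSSSSSSFFFFFFFFFFFFFFF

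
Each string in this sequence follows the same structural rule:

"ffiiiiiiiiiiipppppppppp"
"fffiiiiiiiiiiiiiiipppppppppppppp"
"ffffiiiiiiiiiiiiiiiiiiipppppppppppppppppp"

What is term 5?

ffffffiiiiiiiiiiiiiiiiiiiiiiiiiiipppppppppppppppppppppppppp

Term n consists of n f's, followed by 4n+3 i's, followed by 4n+2 p's, where the shown terms are n = 2, 3, 4.
At n = 6 the blocks have lengths 6, 27, 26.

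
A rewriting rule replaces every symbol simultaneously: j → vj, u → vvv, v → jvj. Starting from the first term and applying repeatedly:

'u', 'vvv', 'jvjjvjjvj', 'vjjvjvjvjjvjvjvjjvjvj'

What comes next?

Applying the rule to each of the 21 symbols of vjjvjvjvjjvjvjvjjvjvj gives the pieces jvj vj vj jvj vj jvj vj jvj vj vj jvj vj jvj vj jvj vj vj jvj vj jvj vj, which concatenate to the answer.

jvjvjvjjvjvjjvjvjjvjvjvjjvjvjjvjvjjvjvjvjjvjvjjvjvj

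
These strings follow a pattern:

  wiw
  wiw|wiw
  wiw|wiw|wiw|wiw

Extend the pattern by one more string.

s(k+1) = s(k)·|·s(k) — each term doubles the last with '|' between the halves.
So the next term is two copies of wiw|wiw|wiw|wiw with '|' between the halves.

wiw|wiw|wiw|wiw|wiw|wiw|wiw|wiw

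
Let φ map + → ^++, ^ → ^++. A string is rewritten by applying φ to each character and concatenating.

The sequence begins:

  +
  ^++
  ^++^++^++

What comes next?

^++^++^++^++^++^++^++^++^++

Apply φ to ^++^++^++ symbol by symbol: ^→^++, +→^++, +→^++, ^→^++, +→^++, +→^++, ^→^++, +→^++, +→^++; joined: ^++ ^++ ^++ ^++ ^++ ^++ ^++ ^++ ^++.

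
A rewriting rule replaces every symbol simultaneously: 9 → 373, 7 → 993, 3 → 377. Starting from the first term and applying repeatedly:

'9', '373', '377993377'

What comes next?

377993993373373377377993993

Rewriting each symbol of 377993377: 3→377, 7→993, 7→993, 9→373, 9→373, 3→377, 3→377, 7→993, 7→993, which concatenates to 377 993 993 373 373 377 377 993 993.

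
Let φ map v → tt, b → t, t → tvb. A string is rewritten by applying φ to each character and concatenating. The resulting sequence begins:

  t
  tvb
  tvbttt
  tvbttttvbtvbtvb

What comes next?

Applying the rule to each of the 15 symbols of tvbttttvbtvbtvb gives the pieces tvb tt t tvb tvb tvb tvb tt t tvb tt t tvb tt t, which concatenate to the answer.

tvbttttvbtvbtvbtvbttttvbttttvbttt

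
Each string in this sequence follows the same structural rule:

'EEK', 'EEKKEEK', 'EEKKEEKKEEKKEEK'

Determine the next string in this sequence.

Every step duplicates the string with 'K' between the halves.
One more doubling of EEKKEEKKEEKKEEK gives the answer.

EEKKEEKKEEKKEEKKEEKKEEKKEEKKEEK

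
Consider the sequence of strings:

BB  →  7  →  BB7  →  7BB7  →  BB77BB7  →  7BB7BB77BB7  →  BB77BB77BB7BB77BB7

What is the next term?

This is a Fibonacci-style word recurrence s(k) = s(k−2)·s(k−1): e.g. BB·7 = BB7.
So term 8 is 7BB7BB77BB7·BB77BB77BB7BB77BB7.

7BB7BB77BB7BB77BB77BB7BB77BB7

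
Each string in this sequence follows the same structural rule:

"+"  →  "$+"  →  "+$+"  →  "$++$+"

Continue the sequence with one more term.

This is a Fibonacci-style word recurrence s(k) = s(k−2)·s(k−1): e.g. +·$+ = +$+.
So term 5 is +$+·$++$+.

+$+$++$+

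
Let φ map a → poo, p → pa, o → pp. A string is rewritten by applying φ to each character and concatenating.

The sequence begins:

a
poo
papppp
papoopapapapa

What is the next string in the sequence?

papoopapppppapoopapoopapoopapoo

Replace each of the 13 characters of papoopapapapa in place — pa poo pa pp pp pa poo pa poo pa poo pa poo — and concatenate.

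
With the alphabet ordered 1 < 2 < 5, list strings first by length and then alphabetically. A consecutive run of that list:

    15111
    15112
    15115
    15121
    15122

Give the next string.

The successor of 15122 increments the rightmost position that isn't already 5 and resets every position after it to 1.

15125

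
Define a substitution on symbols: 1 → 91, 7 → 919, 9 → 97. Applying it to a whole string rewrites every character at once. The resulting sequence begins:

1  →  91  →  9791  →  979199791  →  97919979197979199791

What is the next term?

979199791979791997919791997919979197979199791

Applying the rule to each of the 20 symbols of 97919979197979199791 gives the pieces 97 919 97 91 97 97 919 97 91 97 919 97 919 97 91 97 97 919 97 91, which concatenate to the answer.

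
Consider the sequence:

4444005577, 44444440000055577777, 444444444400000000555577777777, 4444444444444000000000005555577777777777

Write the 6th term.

444444444444444444400000000000000000555555577777777777777777

Reading off run lengths: 4 runs 4, 7, 10, 13; 0 runs 2, 5, 8, 11; 5 runs 2, 3, 4, 5; 7 runs 2, 5, 8, 11 — each is linear in n (n = 1, 2, …).
Setting n = 6 gives 19, 17, 7, 17 characters in each block.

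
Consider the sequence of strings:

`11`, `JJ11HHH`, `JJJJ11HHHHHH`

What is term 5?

Every step adds JJ to the front and HHH to the end of the previous string.
From JJJJ11HHHHHH, 2 further steps: JJJJ11HHHHHH → JJJJJJ11HHHHHHHHH → (answer).

JJJJJJJJ11HHHHHHHHHHHH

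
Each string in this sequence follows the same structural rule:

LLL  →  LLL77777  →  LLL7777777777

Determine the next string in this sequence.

Every step adds 77777 to the end: s(k+1) = s(k)·77777.
Applying this once more to LLL7777777777:

LLL777777777777777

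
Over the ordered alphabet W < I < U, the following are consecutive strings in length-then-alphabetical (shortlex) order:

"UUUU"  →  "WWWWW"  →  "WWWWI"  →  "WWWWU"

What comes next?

WWWIW

Find the rightmost character of WWWWU below U, bump it to the next letter, and reset everything to its right to W.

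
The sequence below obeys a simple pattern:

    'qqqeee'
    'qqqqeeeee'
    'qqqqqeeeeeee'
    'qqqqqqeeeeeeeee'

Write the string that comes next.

qqqqqqqeeeeeeeeeee

The n-th term is n+1 q's then 2n-1 e's, where the shown terms are n = 2, 3, 4, 5.
For the next term, n = 6, so the run lengths are 7, 11.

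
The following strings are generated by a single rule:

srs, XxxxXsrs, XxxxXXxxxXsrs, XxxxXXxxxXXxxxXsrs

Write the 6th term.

XxxxXXxxxXXxxxXXxxxXXxxxXsrs

Each term is the previous one with XxxxX prepended.
From XxxxXXxxxXXxxxXsrs, 2 further steps: XxxxXXxxxXXxxxXsrs → XxxxXXxxxXXxxxXXxxxXsrs → (answer).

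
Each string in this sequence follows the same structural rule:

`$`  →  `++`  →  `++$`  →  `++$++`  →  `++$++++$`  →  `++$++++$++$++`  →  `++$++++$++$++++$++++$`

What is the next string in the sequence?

From term 3 onward, concatenate the last term with the second-to-last: ++·$ = ++$, ++$·++ = ++$++, …
So term 8 is ++$++++$++$++++$++++$·++$++++$++$++.

++$++++$++$++++$++++$++$++++$++$++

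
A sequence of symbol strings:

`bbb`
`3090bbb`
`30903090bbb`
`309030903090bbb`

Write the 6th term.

30903090309030903090bbb

Each term is the previous one with 3090 prepended.
From 309030903090bbb, 2 further steps: 309030903090bbb → 3090309030903090bbb → (answer).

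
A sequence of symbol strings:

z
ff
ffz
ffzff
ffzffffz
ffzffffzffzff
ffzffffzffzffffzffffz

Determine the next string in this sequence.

ffzffffzffzffffzffffzffzffffzffzff

From term 3 onward, concatenate the last term with the second-to-last: ff·z = ffz, ffz·ff = ffzff, …
The next term joins ffzffffzffzffffzffffz and ffzffffzffzff.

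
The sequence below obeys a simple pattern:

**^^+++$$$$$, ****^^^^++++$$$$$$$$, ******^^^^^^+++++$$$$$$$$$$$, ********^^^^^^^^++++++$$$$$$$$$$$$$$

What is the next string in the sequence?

**********^^^^^^^^^^+++++++$$$$$$$$$$$$$$$$$

Reading off run lengths: * runs 2, 4, 6, 8; ^ runs 2, 4, 6, 8; + runs 3, 4, 5, 6; $ runs 5, 8, 11, 14 — each is linear in n (n = 1, 2, …).
For the next term, n = 5, so the run lengths are 10, 10, 7, 17.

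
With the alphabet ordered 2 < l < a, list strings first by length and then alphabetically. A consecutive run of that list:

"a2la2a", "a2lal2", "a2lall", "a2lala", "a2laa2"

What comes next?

a2laal

Find the rightmost character of a2laa2 below a, bump it to the next letter, and reset everything to its right to 2.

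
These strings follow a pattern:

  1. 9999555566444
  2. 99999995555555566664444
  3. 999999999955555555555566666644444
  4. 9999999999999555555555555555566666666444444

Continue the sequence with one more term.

Term n consists of 3n+1 9's, followed by 4n 5's, followed by 2n 6's, followed by n+2 4's (n = 1, 2, …).
At n = 5 the blocks have lengths 16, 20, 10, 7.

99999999999999995555555555555555555566666666664444444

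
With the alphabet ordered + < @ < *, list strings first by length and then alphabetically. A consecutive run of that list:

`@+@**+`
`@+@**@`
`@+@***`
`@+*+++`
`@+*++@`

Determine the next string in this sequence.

@+*++*

Find the rightmost character of @+*++@ below *, bump it to the next letter, and reset everything to its right to +.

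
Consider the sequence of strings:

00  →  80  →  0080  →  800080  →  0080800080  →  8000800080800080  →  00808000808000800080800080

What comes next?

800080008080008000808000808000800080800080

This is a Fibonacci-style word recurrence s(k) = s(k−2)·s(k−1): e.g. 00·80 = 0080.
Continuing: 8000800080800080 · 00808000808000800080800080 gives term 8.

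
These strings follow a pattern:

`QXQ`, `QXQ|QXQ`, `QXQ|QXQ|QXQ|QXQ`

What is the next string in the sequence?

Each string is two copies of the previous one joined by '|'.
So the next term is two copies of QXQ|QXQ|QXQ|QXQ with '|' between the halves.

QXQ|QXQ|QXQ|QXQ|QXQ|QXQ|QXQ|QXQ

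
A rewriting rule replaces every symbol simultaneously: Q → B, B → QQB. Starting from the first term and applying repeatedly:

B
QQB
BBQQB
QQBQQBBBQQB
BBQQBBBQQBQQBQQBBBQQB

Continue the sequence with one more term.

Rewriting the 21 symbols of BBQQBBBQQBQQBQQBBBQQB one by one yields QQB QQB B B QQB QQB QQB B B QQB B B QQB B B QQB QQB QQB B B QQB; concatenated:

QQBQQBBBQQBQQBQQBBBQQBBBQQBBBQQBQQBQQBBBQQB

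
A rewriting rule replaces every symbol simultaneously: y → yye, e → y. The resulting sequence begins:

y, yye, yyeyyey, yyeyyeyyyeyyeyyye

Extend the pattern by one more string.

Replace each of the 17 characters of yyeyyeyyyeyyeyyye in place — yye yye y yye yye y yye yye yye y yye yye y yye yye yye y — and concatenate.

yyeyyeyyyeyyeyyyeyyeyyeyyyeyyeyyyeyyeyyey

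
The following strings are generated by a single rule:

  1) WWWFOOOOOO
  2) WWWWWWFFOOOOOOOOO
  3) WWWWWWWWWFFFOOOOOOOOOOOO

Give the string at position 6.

Term n consists of 3n W's, followed by n F's, followed by 3n+3 O's (n = 1, 2, …).
Setting n = 6 gives 18, 6, 21 characters in each block.

WWWWWWWWWWWWWWWWWWFFFFFFOOOOOOOOOOOOOOOOOOOOO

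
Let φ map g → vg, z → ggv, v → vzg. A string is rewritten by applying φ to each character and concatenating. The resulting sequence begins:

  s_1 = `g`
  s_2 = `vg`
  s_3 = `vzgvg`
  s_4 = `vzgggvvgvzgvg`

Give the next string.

vzgggvvgvgvgvzgvzgvgvzgggvvgvzgvg

Replace each of the 13 characters of vzgggvvgvzgvg in place — vzg ggv vg vg vg vzg vzg vg vzg ggv vg vzg vg — and concatenate.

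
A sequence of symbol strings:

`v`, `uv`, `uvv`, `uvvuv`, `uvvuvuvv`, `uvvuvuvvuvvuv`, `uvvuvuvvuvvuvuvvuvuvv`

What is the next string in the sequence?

uvvuvuvvuvvuvuvvuvuvvuvvuvuvvuvvuv

Each term (from the third on) is the previous term followed by the one before it: term 3 = uv·v = uvv.
The next term joins uvvuvuvvuvvuvuvvuvuvv and uvvuvuvvuvvuv.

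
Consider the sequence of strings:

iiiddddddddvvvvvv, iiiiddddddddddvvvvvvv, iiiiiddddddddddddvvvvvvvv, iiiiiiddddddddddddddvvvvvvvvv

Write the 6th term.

Reading off run lengths: i runs 3, 4, 5, 6; d runs 8, 10, 12, 14; v runs 6, 7, 8, 9 — each is linear in n, where the shown terms are n = 3, 4, 5, 6.
At n = 8 the blocks have lengths 8, 18, 11.

iiiiiiiiddddddddddddddddddvvvvvvvvvvv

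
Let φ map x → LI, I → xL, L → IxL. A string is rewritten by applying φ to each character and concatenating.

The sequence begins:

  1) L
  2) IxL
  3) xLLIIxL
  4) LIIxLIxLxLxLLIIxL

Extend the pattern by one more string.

IxLxLxLLIIxLxLLIIxLLIIxLLIIxLIxLxLxLLIIxL

Replace each of the 17 characters of LIIxLIxLxLxLLIIxL in place — IxL xL xL LI IxL xL LI IxL LI IxL LI IxL IxL xL xL LI IxL — and concatenate.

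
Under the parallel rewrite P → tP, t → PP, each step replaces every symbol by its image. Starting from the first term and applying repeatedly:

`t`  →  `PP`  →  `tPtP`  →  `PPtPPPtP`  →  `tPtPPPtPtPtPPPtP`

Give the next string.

Rewriting the 16 symbols of tPtPPPtPtPtPPPtP one by one yields PP tP PP tP tP tP PP tP PP tP PP tP tP tP PP tP; concatenated:

PPtPPPtPtPtPPPtPPPtPPPtPtPtPPPtP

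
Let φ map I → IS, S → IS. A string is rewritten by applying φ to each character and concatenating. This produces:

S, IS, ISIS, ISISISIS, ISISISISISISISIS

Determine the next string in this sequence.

ISISISISISISISISISISISISISISISIS

Applying the rule to each of the 16 symbols of ISISISISISISISIS gives the pieces IS IS IS IS IS IS IS IS IS IS IS IS IS IS IS IS, which concatenate to the answer.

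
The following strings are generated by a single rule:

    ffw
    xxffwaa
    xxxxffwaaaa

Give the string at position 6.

xxxxxxxxxxffwaaaaaaaaaa

Each term wraps the previous one in xx on the left and aa on the right.
From xxxxffwaaaa, 3 further steps: xxxxffwaaaa → xxxxxxffwaaaaaa → xxxxxxxxffwaaaaaaaa → (answer).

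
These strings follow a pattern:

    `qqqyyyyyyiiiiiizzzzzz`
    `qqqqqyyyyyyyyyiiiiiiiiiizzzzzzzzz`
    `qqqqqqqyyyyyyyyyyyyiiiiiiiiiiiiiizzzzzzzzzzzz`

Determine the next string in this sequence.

The n-th term is 2n+1 q's then 3n+3 y's then 4n+2 i's then 3n+3 z's (n = 1, 2, …).
For the next term, n = 4, so the run lengths are 9, 15, 18, 15.

qqqqqqqqqyyyyyyyyyyyyyyyiiiiiiiiiiiiiiiiiizzzzzzzzzzzzzzz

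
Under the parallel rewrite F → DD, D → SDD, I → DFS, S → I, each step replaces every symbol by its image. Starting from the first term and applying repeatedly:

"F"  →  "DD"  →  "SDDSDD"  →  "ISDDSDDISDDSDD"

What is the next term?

DFSISDDSDDISDDSDDDFSISDDSDDISDDSDD

Applying the rule to each of the 14 symbols of ISDDSDDISDDSDD gives the pieces DFS I SDD SDD I SDD SDD DFS I SDD SDD I SDD SDD, which concatenate to the answer.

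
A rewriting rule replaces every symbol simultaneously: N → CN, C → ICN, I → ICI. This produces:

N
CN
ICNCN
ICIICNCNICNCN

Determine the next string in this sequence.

Replace each of the 13 characters of ICIICNCNICNCN in place — ICI ICN ICI ICI ICN CN ICN CN ICI ICN CN ICN CN — and concatenate.

ICIICNICIICIICNCNICNCNICIICNCNICNCN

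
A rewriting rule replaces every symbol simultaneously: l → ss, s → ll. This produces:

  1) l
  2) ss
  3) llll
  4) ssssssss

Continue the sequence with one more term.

Expanding ssssssss: s→ll, s→ll, s→ll, s→ll, s→ll, s→ll, s→ll, s→ll. Concatenated: ll ll ll ll ll ll ll ll.

llllllllllllllll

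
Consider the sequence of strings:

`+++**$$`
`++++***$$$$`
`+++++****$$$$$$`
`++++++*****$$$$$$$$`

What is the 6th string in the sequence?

Reading off run lengths: + runs 3, 4, 5, 6; * runs 2, 3, 4, 5; $ runs 2, 4, 6, 8 — each is linear in n (n = 1, 2, …).
For term 6, n = 6, so the run lengths are 8, 7, 12.

++++++++*******$$$$$$$$$$$$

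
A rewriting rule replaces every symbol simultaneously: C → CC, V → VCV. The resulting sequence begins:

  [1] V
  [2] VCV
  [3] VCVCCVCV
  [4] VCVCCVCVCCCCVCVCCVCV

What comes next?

Replace each of the 20 characters of VCVCCVCVCCCCVCVCCVCV in place — VCV CC VCV CC CC VCV CC VCV CC CC CC CC VCV CC VCV CC CC VCV CC VCV — and concatenate.

VCVCCVCVCCCCVCVCCVCVCCCCCCCCVCVCCVCVCCCCVCVCCVCV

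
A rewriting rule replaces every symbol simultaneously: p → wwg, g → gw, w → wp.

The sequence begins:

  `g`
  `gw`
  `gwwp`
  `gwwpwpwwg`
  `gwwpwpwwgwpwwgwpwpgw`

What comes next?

gwwpwpwwgwpwwgwpwpgwwpwwgwpwpgwwpwwgwpwwggwwp

Applying the rule to each of the 20 symbols of gwwpwpwwgwpwwgwpwpgw gives the pieces gw wp wp wwg wp wwg wp wp gw wp wwg wp wp gw wp wwg wp wwg gw wp, which concatenate to the answer.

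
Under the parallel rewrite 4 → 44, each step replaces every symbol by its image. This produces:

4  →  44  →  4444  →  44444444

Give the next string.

4444444444444444

Apply φ to 44444444 symbol by symbol: 4→44, 4→44, 4→44, 4→44, 4→44, 4→44, 4→44, 4→44; joined: 44 44 44 44 44 44 44 44.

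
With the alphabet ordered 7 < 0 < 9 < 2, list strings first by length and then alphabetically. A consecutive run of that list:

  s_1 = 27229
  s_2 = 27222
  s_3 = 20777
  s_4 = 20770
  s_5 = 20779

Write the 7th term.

Continuing the enumeration 2 steps past 20779: 20779 → 20772 → (answer).

20707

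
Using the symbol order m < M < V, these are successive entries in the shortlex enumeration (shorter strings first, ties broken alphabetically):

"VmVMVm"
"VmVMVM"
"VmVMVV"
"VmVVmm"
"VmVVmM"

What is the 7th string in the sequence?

VmVVMm

Continuing the enumeration 2 steps past VmVVmM: VmVVmM → VmVVmV → (answer).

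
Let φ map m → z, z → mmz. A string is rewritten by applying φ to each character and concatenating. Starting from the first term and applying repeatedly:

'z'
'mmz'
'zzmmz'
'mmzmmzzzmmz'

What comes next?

zzmmzzzmmzmmzmmzzzmmz

Expanding mmzmmzzzmmz: m→z, m→z, z→mmz, m→z, m→z, z→mmz, z→mmz, z→mmz, m→z, m→z, z→mmz. Concatenated: z z mmz z z mmz mmz mmz z z mmz.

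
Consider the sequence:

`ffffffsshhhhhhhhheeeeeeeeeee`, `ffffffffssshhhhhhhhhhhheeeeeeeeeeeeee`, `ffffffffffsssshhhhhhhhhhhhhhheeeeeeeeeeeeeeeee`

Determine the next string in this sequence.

Reading off run lengths: f runs 6, 8, 10; s runs 2, 3, 4; h runs 9, 12, 15; e runs 11, 14, 17 — each is linear in n, where the shown terms are n = 3, 4, 5.
For the next term, n = 6, so the run lengths are 12, 5, 18, 20.

ffffffffffffssssshhhhhhhhhhhhhhhhhheeeeeeeeeeeeeeeeeeee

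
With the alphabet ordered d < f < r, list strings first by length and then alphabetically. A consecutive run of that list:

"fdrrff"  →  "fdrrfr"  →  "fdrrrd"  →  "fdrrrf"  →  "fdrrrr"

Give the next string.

ffdddd

Find the rightmost character of fdrrrr below r, bump it to the next letter, and reset everything to its right to d.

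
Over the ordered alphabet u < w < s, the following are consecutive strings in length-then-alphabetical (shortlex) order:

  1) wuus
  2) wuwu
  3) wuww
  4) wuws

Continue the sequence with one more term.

wusu

The successor of wuws increments the rightmost position that isn't already s and resets every position after it to u.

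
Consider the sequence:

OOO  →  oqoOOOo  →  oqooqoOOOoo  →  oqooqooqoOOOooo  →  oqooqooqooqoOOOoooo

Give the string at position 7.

oqooqooqooqooqooqoOOOoooooo

Each term wraps the previous one in oqo on the left and o on the right.
From oqooqooqooqoOOOoooo, 2 further steps: oqooqooqooqoOOOoooo → oqooqooqooqooqoOOOooooo → (answer).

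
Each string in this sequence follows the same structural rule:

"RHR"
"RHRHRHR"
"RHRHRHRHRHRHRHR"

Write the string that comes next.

Every step duplicates the string with 'H' between the halves.
Doubling RHRHRHRHRHRHRHR with 'H' between the halves:

RHRHRHRHRHRHRHRHRHRHRHRHRHRHRHR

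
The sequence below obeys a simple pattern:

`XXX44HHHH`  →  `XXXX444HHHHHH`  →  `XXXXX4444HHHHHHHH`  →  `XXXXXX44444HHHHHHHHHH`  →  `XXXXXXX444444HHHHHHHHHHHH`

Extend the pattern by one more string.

XXXXXXXX4444444HHHHHHHHHHHHHH

Each string has the form X^{n+1} 4^{n} H^{2n}, where the shown terms are n = 2, 3, 4, 5, 6.
For the next term, n = 7, so the run lengths are 8, 7, 14.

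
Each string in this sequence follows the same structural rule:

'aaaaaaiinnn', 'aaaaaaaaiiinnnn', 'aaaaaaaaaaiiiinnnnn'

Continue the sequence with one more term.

aaaaaaaaaaaaiiiiinnnnnn

Each string has the form a^{2n} i^{n-1} n^{n}, where the shown terms are n = 3, 4, 5.
At n = 6 the blocks have lengths 12, 5, 6.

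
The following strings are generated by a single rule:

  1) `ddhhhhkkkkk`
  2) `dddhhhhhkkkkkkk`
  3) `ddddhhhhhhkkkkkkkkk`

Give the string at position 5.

The n-th term is n-1 d's then n+1 h's then 2n-1 k's, where the shown terms are n = 3, 4, 5.
For term 5, n = 7, so the run lengths are 6, 8, 13.

ddddddhhhhhhhhkkkkkkkkkkkkk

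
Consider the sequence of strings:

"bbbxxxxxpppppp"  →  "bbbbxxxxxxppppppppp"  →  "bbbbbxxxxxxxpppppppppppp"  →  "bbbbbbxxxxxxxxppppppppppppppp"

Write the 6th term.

Each string has the form b^{n+1} x^{n+3} p^{3n}, where the shown terms are n = 2, 3, 4, 5.
For term 6, n = 7, so the run lengths are 8, 10, 21.

bbbbbbbbxxxxxxxxxxppppppppppppppppppppp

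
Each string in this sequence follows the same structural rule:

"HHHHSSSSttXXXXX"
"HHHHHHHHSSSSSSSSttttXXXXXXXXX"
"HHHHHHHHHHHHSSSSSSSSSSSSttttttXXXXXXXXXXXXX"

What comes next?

HHHHHHHHHHHHHHHHSSSSSSSSSSSSSSSSttttttttXXXXXXXXXXXXXXXXX

Each string has the form H^{4n} S^{4n} t^{2n} X^{4n+1} (n = 1, 2, …).
At n = 4 the blocks have lengths 16, 16, 8, 17.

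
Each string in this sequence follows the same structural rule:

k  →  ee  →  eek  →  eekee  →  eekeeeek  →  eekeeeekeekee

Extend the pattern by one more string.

From term 3 onward, concatenate the last term with the second-to-last: ee·k = eek, eek·ee = eekee, …
So term 7 is eekeeeekeekee·eekeeeek.

eekeeeekeekeeeekeeeek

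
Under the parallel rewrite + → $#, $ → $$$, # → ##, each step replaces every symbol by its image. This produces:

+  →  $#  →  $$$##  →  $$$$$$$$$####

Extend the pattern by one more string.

φ($$$$$$$$$####) expands symbol-by-symbol to $$$ $$$ $$$ $$$ $$$ $$$ $$$ $$$ $$$ ## ## ## ##; joining the 13 pieces gives the next term.

$$$$$$$$$$$$$$$$$$$$$$$$$$$########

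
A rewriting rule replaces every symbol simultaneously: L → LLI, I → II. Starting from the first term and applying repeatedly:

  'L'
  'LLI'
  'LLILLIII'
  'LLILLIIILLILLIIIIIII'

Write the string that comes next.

LLILLIIILLILLIIIIIIILLILLIIILLILLIIIIIIIIIIIIIII

Applying the rule to each of the 20 symbols of LLILLIIILLILLIIIIIII gives the pieces LLI LLI II LLI LLI II II II LLI LLI II LLI LLI II II II II II II II, which concatenate to the answer.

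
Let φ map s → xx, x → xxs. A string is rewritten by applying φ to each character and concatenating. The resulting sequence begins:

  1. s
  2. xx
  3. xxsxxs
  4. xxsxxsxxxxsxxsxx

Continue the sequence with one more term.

xxsxxsxxxxsxxsxxxxsxxsxxsxxsxxxxsxxsxxxxsxxs

Applying the rule to each of the 16 symbols of xxsxxsxxxxsxxsxx gives the pieces xxs xxs xx xxs xxs xx xxs xxs xxs xxs xx xxs xxs xx xxs xxs, which concatenate to the answer.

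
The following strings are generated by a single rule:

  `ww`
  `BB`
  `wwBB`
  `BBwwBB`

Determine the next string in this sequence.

wwBBBBwwBB

This is a Fibonacci-style word recurrence s(k) = s(k−2)·s(k−1): e.g. ww·BB = wwBB.
The next term joins wwBB and BBwwBB.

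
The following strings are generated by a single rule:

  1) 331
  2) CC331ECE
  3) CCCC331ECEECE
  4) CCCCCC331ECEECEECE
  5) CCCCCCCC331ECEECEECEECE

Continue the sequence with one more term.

CCCCCCCCCC331ECEECEECEECEECE

Each term wraps the previous one in CC on the left and ECE on the right.
One more step from CCCCCCCC331ECEECEECEECE gives the answer.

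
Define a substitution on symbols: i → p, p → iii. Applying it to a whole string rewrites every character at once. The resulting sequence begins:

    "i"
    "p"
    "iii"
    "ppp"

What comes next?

iiiiiiiii

Apply φ to ppp symbol by symbol: p→iii, p→iii, p→iii; joined: iii iii iii.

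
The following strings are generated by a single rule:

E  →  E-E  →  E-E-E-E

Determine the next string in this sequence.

E-E-E-E-E-E-E-E

s(k+1) = s(k)·-·s(k) — each term doubles the last with '-' between the halves.
One more doubling of E-E-E-E gives the answer.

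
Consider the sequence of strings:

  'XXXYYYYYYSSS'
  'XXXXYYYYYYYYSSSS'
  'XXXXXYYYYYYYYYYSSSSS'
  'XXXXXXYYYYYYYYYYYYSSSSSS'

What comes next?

Reading off run lengths: X runs 3, 4, 5, 6; Y runs 6, 8, 10, 12; S runs 3, 4, 5, 6 — each is linear in n, where the shown terms are n = 2, 3, 4, 5.
For the next term, n = 6, so the run lengths are 7, 14, 7.

XXXXXXXYYYYYYYYYYYYYYSSSSSSS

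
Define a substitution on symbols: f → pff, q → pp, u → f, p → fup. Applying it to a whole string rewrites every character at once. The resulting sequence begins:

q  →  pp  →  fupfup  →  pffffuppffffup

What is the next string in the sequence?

Replace each of the 14 characters of pffffuppffffup in place — fup pff pff pff pff f fup fup pff pff pff pff f fup — and concatenate.

fuppffpffpffpffffupfuppffpffpffpffffup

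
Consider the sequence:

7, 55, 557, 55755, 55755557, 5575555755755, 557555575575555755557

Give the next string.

From term 3 onward, concatenate the last term with the second-to-last: 55·7 = 557, 557·55 = 55755, …
So term 8 is 557555575575555755557·5575555755755.

5575555755755557555575575555755755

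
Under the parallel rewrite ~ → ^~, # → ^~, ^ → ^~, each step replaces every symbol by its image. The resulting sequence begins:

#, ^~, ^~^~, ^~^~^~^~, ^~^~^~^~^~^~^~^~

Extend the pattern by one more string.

Applying the rule to each of the 16 symbols of ^~^~^~^~^~^~^~^~ gives the pieces ^~ ^~ ^~ ^~ ^~ ^~ ^~ ^~ ^~ ^~ ^~ ^~ ^~ ^~ ^~ ^~, which concatenate to the answer.

^~^~^~^~^~^~^~^~^~^~^~^~^~^~^~^~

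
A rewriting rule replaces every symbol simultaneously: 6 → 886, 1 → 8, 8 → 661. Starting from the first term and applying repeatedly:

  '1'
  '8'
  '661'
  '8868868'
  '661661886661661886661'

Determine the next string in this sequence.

Rewriting the 21 symbols of 661661886661661886661 one by one yields 886 886 8 886 886 8 661 661 886 886 886 8 886 886 8 661 661 886 886 886 8; concatenated:

88688688868868661661886886886888688686616618868868868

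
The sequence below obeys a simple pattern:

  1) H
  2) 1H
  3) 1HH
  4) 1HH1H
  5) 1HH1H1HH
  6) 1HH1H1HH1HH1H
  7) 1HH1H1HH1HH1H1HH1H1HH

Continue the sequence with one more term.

1HH1H1HH1HH1H1HH1H1HH1HH1H1HH1HH1H

From term 3 onward, concatenate the last term with the second-to-last: 1H·H = 1HH, 1HH·1H = 1HH1H, …
Continuing: 1HH1H1HH1HH1H1HH1H1HH · 1HH1H1HH1HH1H gives term 8.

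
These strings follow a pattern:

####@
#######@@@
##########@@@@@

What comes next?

#############@@@@@@@

The n-th term is 3n+1 #'s then 2n-1 @'s (n = 1, 2, …).
At n = 4 the blocks have lengths 13, 7.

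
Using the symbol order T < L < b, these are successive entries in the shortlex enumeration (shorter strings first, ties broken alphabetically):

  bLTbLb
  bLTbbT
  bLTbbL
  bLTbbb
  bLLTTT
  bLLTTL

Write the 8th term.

bLLTLT

Continuing the enumeration 2 steps past bLLTTL: bLLTTL → bLLTTb → (answer).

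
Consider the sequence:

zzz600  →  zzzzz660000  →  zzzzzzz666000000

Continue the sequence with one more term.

zzzzzzzzz666600000000

Term n consists of 2n+1 z's, followed by n 6's, followed by 2n 0's (n = 1, 2, …).
At n = 4 the blocks have lengths 9, 4, 8.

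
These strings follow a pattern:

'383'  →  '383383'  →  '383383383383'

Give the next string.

Each string is two copies of the previous one concatenated.
Doubling 383383383383:

383383383383383383383383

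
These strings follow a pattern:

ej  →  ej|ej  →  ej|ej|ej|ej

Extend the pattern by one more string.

Every step duplicates the string with '|' between the halves.
Doubling ej|ej|ej|ej with '|' between the halves:

ej|ej|ej|ej|ej|ej|ej|ej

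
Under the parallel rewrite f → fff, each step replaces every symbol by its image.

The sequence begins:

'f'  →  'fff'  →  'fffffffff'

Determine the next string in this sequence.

Apply φ to fffffffff symbol by symbol: f→fff, f→fff, f→fff, f→fff, f→fff, f→fff, f→fff, f→fff, f→fff; joined: fff fff fff fff fff fff fff fff fff.

fffffffffffffffffffffffffff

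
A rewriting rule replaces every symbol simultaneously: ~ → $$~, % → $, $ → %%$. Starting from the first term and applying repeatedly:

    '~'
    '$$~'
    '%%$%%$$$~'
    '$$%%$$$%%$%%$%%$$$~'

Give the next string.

%%$%%$$$%%$%%$%%$$$%%$$$%%$$$%%$%%$%%$$$~

Applying the rule to each of the 19 symbols of $$%%$$$%%$%%$%%$$$~ gives the pieces %%$ %%$ $ $ %%$ %%$ %%$ $ $ %%$ $ $ %%$ $ $ %%$ %%$ %%$ $$~, which concatenate to the answer.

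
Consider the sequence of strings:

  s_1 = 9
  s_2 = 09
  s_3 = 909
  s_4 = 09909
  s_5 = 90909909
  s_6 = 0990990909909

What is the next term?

909099090990990909909

This is a Fibonacci-style word recurrence s(k) = s(k−2)·s(k−1): e.g. 9·09 = 909.
The next term joins 90909909 and 0990990909909.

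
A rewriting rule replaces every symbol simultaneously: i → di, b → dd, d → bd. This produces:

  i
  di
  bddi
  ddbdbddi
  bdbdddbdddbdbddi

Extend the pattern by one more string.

Rewriting the 16 symbols of bdbdddbdddbdbddi one by one yields dd bd dd bd bd bd dd bd bd bd dd bd dd bd bd di; concatenated:

ddbdddbdbdbdddbdbdbdddbdddbdbddi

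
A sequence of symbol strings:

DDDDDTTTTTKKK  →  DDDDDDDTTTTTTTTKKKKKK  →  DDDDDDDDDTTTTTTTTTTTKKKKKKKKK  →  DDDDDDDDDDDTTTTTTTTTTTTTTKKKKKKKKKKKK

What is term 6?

Term n consists of 2n+3 D's, followed by 3n+2 T's, followed by 3n K's (n = 1, 2, …).
For term 6, n = 6, so the run lengths are 15, 20, 18.

DDDDDDDDDDDDDDDTTTTTTTTTTTTTTTTTTTTKKKKKKKKKKKKKKKKKK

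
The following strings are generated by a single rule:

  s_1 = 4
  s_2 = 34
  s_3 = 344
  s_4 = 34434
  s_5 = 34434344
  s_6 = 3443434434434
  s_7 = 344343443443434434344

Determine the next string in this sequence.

From term 3 onward, concatenate the last term with the second-to-last: 34·4 = 344, 344·34 = 34434, …
The next term joins 344343443443434434344 and 3443434434434.

3443434434434344343443443434434434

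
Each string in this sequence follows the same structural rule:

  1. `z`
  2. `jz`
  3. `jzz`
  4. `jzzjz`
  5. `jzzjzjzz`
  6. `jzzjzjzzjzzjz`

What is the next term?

Each term (from the third on) is the previous term followed by the one before it: term 3 = jz·z = jzz.
So term 7 is jzzjzjzzjzzjz·jzzjzjzz.

jzzjzjzzjzzjzjzzjzjzz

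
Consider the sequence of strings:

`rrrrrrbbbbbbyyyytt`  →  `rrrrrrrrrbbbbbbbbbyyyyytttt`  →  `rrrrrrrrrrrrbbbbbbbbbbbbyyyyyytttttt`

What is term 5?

Term n consists of 3n r's, followed by 3n b's, followed by n+2 y's, followed by 2n-2 t's, where the shown terms are n = 2, 3, 4.
For term 5, n = 6, so the run lengths are 18, 18, 8, 10.

rrrrrrrrrrrrrrrrrrbbbbbbbbbbbbbbbbbbyyyyyyyytttttttttt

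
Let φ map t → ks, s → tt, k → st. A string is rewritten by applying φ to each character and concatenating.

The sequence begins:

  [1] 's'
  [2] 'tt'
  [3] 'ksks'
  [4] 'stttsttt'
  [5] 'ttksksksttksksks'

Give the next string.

ksksstttstttstttksksstttstttsttt

Replace each of the 16 characters of ttksksksttksksks in place — ks ks st tt st tt st tt ks ks st tt st tt st tt — and concatenate.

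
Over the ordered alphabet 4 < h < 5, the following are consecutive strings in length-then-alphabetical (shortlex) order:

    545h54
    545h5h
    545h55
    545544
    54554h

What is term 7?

Continuing the enumeration 2 steps past 54554h: 54554h → 545545 → (answer).

5455h4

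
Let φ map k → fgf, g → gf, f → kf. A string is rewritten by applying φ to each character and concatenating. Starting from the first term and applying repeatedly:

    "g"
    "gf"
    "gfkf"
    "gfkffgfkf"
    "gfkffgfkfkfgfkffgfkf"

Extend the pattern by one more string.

Replace each of the 20 characters of gfkffgfkfkfgfkffgfkf in place — gf kf fgf kf kf gf kf fgf kf fgf kf gf kf fgf kf kf gf kf fgf kf — and concatenate.

gfkffgfkfkfgfkffgfkffgfkfgfkffgfkfkfgfkffgfkf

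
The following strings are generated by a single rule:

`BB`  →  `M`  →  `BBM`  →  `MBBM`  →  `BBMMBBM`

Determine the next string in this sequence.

MBBMBBMMBBM

From term 3 onward, concatenate the second-to-last term with the last: BB·M = BBM, M·BBM = MBBM, …
Continuing: MBBM · BBMMBBM gives term 6.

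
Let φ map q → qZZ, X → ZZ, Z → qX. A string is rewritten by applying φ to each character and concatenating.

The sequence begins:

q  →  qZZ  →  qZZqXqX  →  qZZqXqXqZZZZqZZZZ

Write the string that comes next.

Rewriting the 17 symbols of qZZqXqXqZZZZqZZZZ one by one yields qZZ qX qX qZZ ZZ qZZ ZZ qZZ qX qX qX qX qZZ qX qX qX qX; concatenated:

qZZqXqXqZZZZqZZZZqZZqXqXqXqXqZZqXqXqXqX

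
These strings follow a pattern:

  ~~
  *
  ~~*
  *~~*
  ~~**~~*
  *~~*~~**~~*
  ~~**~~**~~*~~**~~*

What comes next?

*~~*~~**~~*~~**~~**~~*~~**~~*

From term 3 onward, concatenate the second-to-last term with the last: ~~·* = ~~*, *·~~* = *~~*, …
So term 8 is *~~*~~**~~*·~~**~~**~~*~~**~~*.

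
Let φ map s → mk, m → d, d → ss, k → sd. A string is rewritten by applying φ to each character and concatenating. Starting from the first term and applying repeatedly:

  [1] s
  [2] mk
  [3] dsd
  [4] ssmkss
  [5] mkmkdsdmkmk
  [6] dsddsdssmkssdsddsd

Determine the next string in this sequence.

ssmkssssmkssmkmkdsdmkmkssmkssssmkss

Applying the rule to each of the 18 symbols of dsddsdssmkssdsddsd gives the pieces ss mk ss ss mk ss mk mk d sd mk mk ss mk ss ss mk ss, which concatenate to the answer.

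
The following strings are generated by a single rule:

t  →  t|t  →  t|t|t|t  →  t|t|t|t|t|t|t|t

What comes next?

s(k+1) = s(k)·|·s(k) — each term doubles the last with '|' between the halves.
Doubling t|t|t|t|t|t|t|t with '|' between the halves:

t|t|t|t|t|t|t|t|t|t|t|t|t|t|t|t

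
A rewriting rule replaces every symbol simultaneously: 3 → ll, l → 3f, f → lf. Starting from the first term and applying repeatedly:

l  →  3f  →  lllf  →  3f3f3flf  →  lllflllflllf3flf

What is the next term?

3f3f3flf3f3f3flf3f3f3flflllf3flf

Replace each of the 16 characters of lllflllflllf3flf in place — 3f 3f 3f lf 3f 3f 3f lf 3f 3f 3f lf ll lf 3f lf — and concatenate.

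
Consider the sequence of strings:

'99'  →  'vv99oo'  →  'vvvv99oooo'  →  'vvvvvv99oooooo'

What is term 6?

vvvvvvvvvv99oooooooooo

s(k+1) = vv·s(k)·oo, so each term gains vv as a prefix and oo as a suffix.
From vvvvvv99oooooo, 2 further steps: vvvvvv99oooooo → vvvvvvvv99oooooooo → (answer).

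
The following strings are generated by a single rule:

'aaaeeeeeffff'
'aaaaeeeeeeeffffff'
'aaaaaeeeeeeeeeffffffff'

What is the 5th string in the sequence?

The n-th term is n+1 a's then 2n+1 e's then 2n f's, where the shown terms are n = 2, 3, 4.
Setting n = 6 gives 7, 13, 12 characters in each block.

aaaaaaaeeeeeeeeeeeeeffffffffffff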